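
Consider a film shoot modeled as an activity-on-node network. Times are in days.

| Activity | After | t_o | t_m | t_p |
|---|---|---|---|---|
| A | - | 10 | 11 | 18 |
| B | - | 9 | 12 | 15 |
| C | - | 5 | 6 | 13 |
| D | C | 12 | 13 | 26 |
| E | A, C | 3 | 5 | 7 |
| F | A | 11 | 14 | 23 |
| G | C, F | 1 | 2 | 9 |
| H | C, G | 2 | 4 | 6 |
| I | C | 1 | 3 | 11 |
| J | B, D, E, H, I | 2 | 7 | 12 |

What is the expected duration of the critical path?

41 days

te_A = (10 + 4·11 + 18)/6 = 72/6 = 12
te_B = (9 + 4·12 + 15)/6 = 72/6 = 12
te_C = (5 + 4·6 + 13)/6 = 42/6 = 7
te_D = (12 + 4·13 + 26)/6 = 90/6 = 15
te_E = (3 + 4·5 + 7)/6 = 30/6 = 5
te_F = (11 + 4·14 + 23)/6 = 90/6 = 15
te_G = (1 + 4·2 + 9)/6 = 18/6 = 3
te_H = (2 + 4·4 + 6)/6 = 24/6 = 4
te_I = (1 + 4·3 + 11)/6 = 24/6 = 4
te_J = (2 + 4·7 + 12)/6 = 42/6 = 7

Forward pass:
ES_A = 0; EF_A = 12
ES_B = 0; EF_B = 12
ES_C = 0; EF_C = 7
ES_D = 7; EF_D = 7+15 = 22
ES_E = max(EF_A=12, EF_C=7) = 12; EF_E = 12+5 = 17
ES_F = 12; EF_F = 12+15 = 27
ES_G = max(EF_C=7, EF_F=27) = 27; EF_G = 27+3 = 30
ES_H = max(EF_C=7, EF_G=30) = 30; EF_H = 30+4 = 34
ES_I = 7; EF_I = 7+4 = 11
ES_J = max(EF_B=12, EF_D=22, EF_E=17, EF_H=34, EF_I=11) = 34; EF_J = 34+7 = 41
Expected project duration μ = 41 days. Critical path: A → F → G → H → J.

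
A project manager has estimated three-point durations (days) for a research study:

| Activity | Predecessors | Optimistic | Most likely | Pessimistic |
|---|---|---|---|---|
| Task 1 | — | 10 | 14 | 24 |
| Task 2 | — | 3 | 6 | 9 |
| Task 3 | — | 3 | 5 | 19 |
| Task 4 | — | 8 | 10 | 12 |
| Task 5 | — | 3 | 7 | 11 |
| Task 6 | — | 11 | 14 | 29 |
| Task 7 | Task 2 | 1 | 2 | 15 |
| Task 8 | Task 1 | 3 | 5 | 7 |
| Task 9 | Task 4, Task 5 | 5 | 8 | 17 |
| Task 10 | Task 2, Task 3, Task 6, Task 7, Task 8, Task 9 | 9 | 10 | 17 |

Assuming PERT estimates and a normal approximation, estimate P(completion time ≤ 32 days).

te_Task 1 = (10 + 4·14 + 24)/6 = 90/6 = 15; σ²_Task 1 = ((24−10)/6)² = 5.444
te_Task 2 = (3 + 4·6 + 9)/6 = 36/6 = 6; σ²_Task 2 = ((9−3)/6)² = 1.000
te_Task 3 = (3 + 4·5 + 19)/6 = 42/6 = 7; σ²_Task 3 = ((19−3)/6)² = 7.111
te_Task 4 = (8 + 4·10 + 12)/6 = 60/6 = 10; σ²_Task 4 = ((12−8)/6)² = 0.444
te_Task 5 = (3 + 4·7 + 11)/6 = 42/6 = 7; σ²_Task 5 = ((11−3)/6)² = 1.778
te_Task 6 = (11 + 4·14 + 29)/6 = 96/6 = 16; σ²_Task 6 = ((29−11)/6)² = 9.000
te_Task 7 = (1 + 4·2 + 15)/6 = 24/6 = 4; σ²_Task 7 = ((15−1)/6)² = 5.444
te_Task 8 = (3 + 4·5 + 7)/6 = 30/6 = 5; σ²_Task 8 = ((7−3)/6)² = 0.444
te_Task 9 = (5 + 4·8 + 17)/6 = 54/6 = 9; σ²_Task 9 = ((17−5)/6)² = 4.000
te_Task 10 = (9 + 4·10 + 17)/6 = 66/6 = 11; σ²_Task 10 = ((17−9)/6)² = 1.778

Forward pass:
ES_Task 1 = 0; EF_Task 1 = 15
ES_Task 2 = 0; EF_Task 2 = 6
ES_Task 3 = 0; EF_Task 3 = 7
ES_Task 4 = 0; EF_Task 4 = 10
ES_Task 5 = 0; EF_Task 5 = 7
ES_Task 6 = 0; EF_Task 6 = 16
ES_Task 7 = 6; EF_Task 7 = 6+4 = 10
ES_Task 8 = 15; EF_Task 8 = 15+5 = 20
ES_Task 9 = max(EF_Task 4=10, EF_Task 5=7) = 10; EF_Task 9 = 10+9 = 19
ES_Task 10 = max(EF_Task 2=6, EF_Task 3=7, EF_Task 6=16, EF_Task 7=10, EF_Task 8=20, EF_Task 9=19) = 20; EF_Task 10 = 20+11 = 31
Expected project duration μ = 31 days. Critical path: Task 1 → Task 8 → Task 10.

Variance along critical path = 5.444 + 0.444 + 1.778 = 7.667; σ = √7.667 = 2.769 days.
Z = (32 − 31) / 2.769 = 0.361
P(T ≤ 32) = Φ(0.361) ≈ 0.641

0.641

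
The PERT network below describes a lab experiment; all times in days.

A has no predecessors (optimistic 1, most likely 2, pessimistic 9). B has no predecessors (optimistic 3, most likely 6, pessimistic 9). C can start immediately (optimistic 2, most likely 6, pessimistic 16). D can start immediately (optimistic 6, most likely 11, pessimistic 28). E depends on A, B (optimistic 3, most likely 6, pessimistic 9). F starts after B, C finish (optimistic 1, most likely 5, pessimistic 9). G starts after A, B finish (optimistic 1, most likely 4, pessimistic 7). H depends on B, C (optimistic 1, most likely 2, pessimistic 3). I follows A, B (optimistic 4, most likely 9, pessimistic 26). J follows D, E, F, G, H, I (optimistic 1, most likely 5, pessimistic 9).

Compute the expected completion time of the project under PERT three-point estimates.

te_A = (1 + 4·2 + 9)/6 = 18/6 = 3
te_B = (3 + 4·6 + 9)/6 = 36/6 = 6
te_C = (2 + 4·6 + 16)/6 = 42/6 = 7
te_D = (6 + 4·11 + 28)/6 = 78/6 = 13
te_E = (3 + 4·6 + 9)/6 = 36/6 = 6
te_F = (1 + 4·5 + 9)/6 = 30/6 = 5
te_G = (1 + 4·4 + 7)/6 = 24/6 = 4
te_H = (1 + 4·2 + 3)/6 = 12/6 = 2
te_I = (4 + 4·9 + 26)/6 = 66/6 = 11
te_J = (1 + 4·5 + 9)/6 = 30/6 = 5

Forward pass:
ES_A = 0; EF_A = 3
ES_B = 0; EF_B = 6
ES_C = 0; EF_C = 7
ES_D = 0; EF_D = 13
ES_E = max(EF_A=3, EF_B=6) = 6; EF_E = 6+6 = 12
ES_F = max(EF_B=6, EF_C=7) = 7; EF_F = 7+5 = 12
ES_G = max(EF_A=3, EF_B=6) = 6; EF_G = 6+4 = 10
ES_H = max(EF_B=6, EF_C=7) = 7; EF_H = 7+2 = 9
ES_I = max(EF_A=3, EF_B=6) = 6; EF_I = 6+11 = 17
ES_J = max(EF_D=13, EF_E=12, EF_F=12, EF_G=10, EF_H=9, EF_I=17) = 17; EF_J = 17+5 = 22
Expected project duration μ = 22 days. Critical path: B → I → J.

22 days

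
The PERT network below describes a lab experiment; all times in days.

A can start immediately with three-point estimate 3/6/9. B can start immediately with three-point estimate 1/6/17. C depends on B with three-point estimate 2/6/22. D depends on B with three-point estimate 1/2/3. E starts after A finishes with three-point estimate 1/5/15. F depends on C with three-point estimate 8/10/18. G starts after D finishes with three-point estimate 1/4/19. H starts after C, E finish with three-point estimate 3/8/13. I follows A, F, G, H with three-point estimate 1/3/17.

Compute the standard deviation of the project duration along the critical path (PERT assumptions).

5.30 days

te_A = (3 + 4·6 + 9)/6 = 36/6 = 6; σ²_A = ((9−3)/6)² = 1.000
te_B = (1 + 4·6 + 17)/6 = 42/6 = 7; σ²_B = ((17−1)/6)² = 7.111
te_C = (2 + 4·6 + 22)/6 = 48/6 = 8; σ²_C = ((22−2)/6)² = 11.111
te_D = (1 + 4·2 + 3)/6 = 12/6 = 2; σ²_D = ((3−1)/6)² = 0.111
te_E = (1 + 4·5 + 15)/6 = 36/6 = 6; σ²_E = ((15−1)/6)² = 5.444
te_F = (8 + 4·10 + 18)/6 = 66/6 = 11; σ²_F = ((18−8)/6)² = 2.778
te_G = (1 + 4·4 + 19)/6 = 36/6 = 6; σ²_G = ((19−1)/6)² = 9.000
te_H = (3 + 4·8 + 13)/6 = 48/6 = 8; σ²_H = ((13−3)/6)² = 2.778
te_I = (1 + 4·3 + 17)/6 = 30/6 = 5; σ²_I = ((17−1)/6)² = 7.111

Forward pass:
ES_A = 0; EF_A = 6
ES_B = 0; EF_B = 7
ES_C = 7; EF_C = 7+8 = 15
ES_D = 7; EF_D = 7+2 = 9
ES_E = 6; EF_E = 6+6 = 12
ES_F = 15; EF_F = 15+11 = 26
ES_G = 9; EF_G = 9+6 = 15
ES_H = max(EF_C=15, EF_E=12) = 15; EF_H = 15+8 = 23
ES_I = max(EF_A=6, EF_F=26, EF_G=15, EF_H=23) = 26; EF_I = 26+5 = 31
Expected project duration μ = 31 days. Critical path: B → C → F → I.

Variance along critical path = 7.111 + 11.111 + 2.778 + 7.111 = 28.111
σ = √28.111 = 5.302 days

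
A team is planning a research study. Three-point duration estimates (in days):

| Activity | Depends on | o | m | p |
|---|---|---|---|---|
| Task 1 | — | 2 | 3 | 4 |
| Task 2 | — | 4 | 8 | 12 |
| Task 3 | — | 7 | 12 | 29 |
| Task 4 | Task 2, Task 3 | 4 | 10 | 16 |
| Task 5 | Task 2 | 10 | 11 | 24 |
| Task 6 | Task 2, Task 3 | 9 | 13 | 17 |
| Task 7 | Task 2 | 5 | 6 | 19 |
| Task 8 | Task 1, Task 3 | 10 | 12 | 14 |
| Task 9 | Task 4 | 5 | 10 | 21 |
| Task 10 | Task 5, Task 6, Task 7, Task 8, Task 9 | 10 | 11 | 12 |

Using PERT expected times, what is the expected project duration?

te_Task 1 = (2 + 4·3 + 4)/6 = 18/6 = 3
te_Task 2 = (4 + 4·8 + 12)/6 = 48/6 = 8
te_Task 3 = (7 + 4·12 + 29)/6 = 84/6 = 14
te_Task 4 = (4 + 4·10 + 16)/6 = 60/6 = 10
te_Task 5 = (10 + 4·11 + 24)/6 = 78/6 = 13
te_Task 6 = (9 + 4·13 + 17)/6 = 78/6 = 13
te_Task 7 = (5 + 4·6 + 19)/6 = 48/6 = 8
te_Task 8 = (10 + 4·12 + 14)/6 = 72/6 = 12
te_Task 9 = (5 + 4·10 + 21)/6 = 66/6 = 11
te_Task 10 = (10 + 4·11 + 12)/6 = 66/6 = 11

Forward pass:
ES_Task 1 = 0; EF_Task 1 = 3
ES_Task 2 = 0; EF_Task 2 = 8
ES_Task 3 = 0; EF_Task 3 = 14
ES_Task 4 = max(EF_Task 2=8, EF_Task 3=14) = 14; EF_Task 4 = 14+10 = 24
ES_Task 5 = 8; EF_Task 5 = 8+13 = 21
ES_Task 6 = max(EF_Task 2=8, EF_Task 3=14) = 14; EF_Task 6 = 14+13 = 27
ES_Task 7 = 8; EF_Task 7 = 8+8 = 16
ES_Task 8 = max(EF_Task 1=3, EF_Task 3=14) = 14; EF_Task 8 = 14+12 = 26
ES_Task 9 = 24; EF_Task 9 = 24+11 = 35
ES_Task 10 = max(EF_Task 5=21, EF_Task 6=27, EF_Task 7=16, EF_Task 8=26, EF_Task 9=35) = 35; EF_Task 10 = 35+11 = 46
Expected project duration μ = 46 days. Critical path: Task 3 → Task 4 → Task 9 → Task 10.

46 days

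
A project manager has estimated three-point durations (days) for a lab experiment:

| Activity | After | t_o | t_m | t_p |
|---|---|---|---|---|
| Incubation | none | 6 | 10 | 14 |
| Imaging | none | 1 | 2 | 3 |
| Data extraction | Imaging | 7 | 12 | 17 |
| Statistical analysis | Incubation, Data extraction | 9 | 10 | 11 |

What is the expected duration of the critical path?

24 days

te_Incubation = (6 + 4·10 + 14)/6 = 60/6 = 10
te_Imaging = (1 + 4·2 + 3)/6 = 12/6 = 2
te_Data extraction = (7 + 4·12 + 17)/6 = 72/6 = 12
te_Statistical analysis = (9 + 4·10 + 11)/6 = 60/6 = 10

Forward pass:
ES_Incubation = 0; EF_Incubation = 10
ES_Imaging = 0; EF_Imaging = 2
ES_Data extraction = 2; EF_Data extraction = 2+12 = 14
ES_Statistical analysis = max(EF_Incubation=10, EF_Data extraction=14) = 14; EF_Statistical analysis = 14+10 = 24
Expected project duration μ = 24 days. Critical path: Imaging → Data extraction → Statistical analysis.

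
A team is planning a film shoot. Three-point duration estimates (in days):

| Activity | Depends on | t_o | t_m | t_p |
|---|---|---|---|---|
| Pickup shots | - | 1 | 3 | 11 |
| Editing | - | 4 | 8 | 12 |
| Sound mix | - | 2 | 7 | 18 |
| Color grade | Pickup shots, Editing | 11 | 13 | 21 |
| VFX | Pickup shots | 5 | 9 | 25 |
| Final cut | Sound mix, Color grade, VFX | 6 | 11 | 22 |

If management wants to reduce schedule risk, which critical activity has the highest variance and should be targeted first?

te_Pickup shots = (1 + 4·3 + 11)/6 = 24/6 = 4; σ²_Pickup shots = ((11−1)/6)² = 2.778
te_Editing = (4 + 4·8 + 12)/6 = 48/6 = 8; σ²_Editing = ((12−4)/6)² = 1.778
te_Sound mix = (2 + 4·7 + 18)/6 = 48/6 = 8; σ²_Sound mix = ((18−2)/6)² = 7.111
te_Color grade = (11 + 4·13 + 21)/6 = 84/6 = 14; σ²_Color grade = ((21−11)/6)² = 2.778
te_VFX = (5 + 4·9 + 25)/6 = 66/6 = 11; σ²_VFX = ((25−5)/6)² = 11.111
te_Final cut = (6 + 4·11 + 22)/6 = 72/6 = 12; σ²_Final cut = ((22−6)/6)² = 7.111

Forward pass:
ES_Pickup shots = 0; EF_Pickup shots = 4
ES_Editing = 0; EF_Editing = 8
ES_Sound mix = 0; EF_Sound mix = 8
ES_Color grade = max(EF_Pickup shots=4, EF_Editing=8) = 8; EF_Color grade = 8+14 = 22
ES_VFX = 4; EF_VFX = 4+11 = 15
ES_Final cut = max(EF_Sound mix=8, EF_Color grade=22, EF_VFX=15) = 22; EF_Final cut = 22+12 = 34
Expected project duration μ = 34 days. Critical path: Editing → Color grade → Final cut.

Variances on critical path: σ²_Editing=1.778, σ²_Color grade=2.778, σ²_Final cut=7.111.
Largest is σ²_Final cut = 7.111.

Final cut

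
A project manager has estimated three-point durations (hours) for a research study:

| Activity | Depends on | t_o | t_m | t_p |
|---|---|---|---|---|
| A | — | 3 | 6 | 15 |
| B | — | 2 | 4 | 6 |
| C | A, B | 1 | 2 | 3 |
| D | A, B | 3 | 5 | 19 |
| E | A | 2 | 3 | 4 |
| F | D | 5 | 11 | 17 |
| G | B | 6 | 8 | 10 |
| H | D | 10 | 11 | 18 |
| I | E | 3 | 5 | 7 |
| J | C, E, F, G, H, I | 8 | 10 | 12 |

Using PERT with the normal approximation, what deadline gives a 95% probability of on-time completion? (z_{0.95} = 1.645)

42.0 hours

te_A = (3 + 4·6 + 15)/6 = 42/6 = 7; σ²_A = ((15−3)/6)² = 4.000
te_B = (2 + 4·4 + 6)/6 = 24/6 = 4; σ²_B = ((6−2)/6)² = 0.444
te_C = (1 + 4·2 + 3)/6 = 12/6 = 2; σ²_C = ((3−1)/6)² = 0.111
te_D = (3 + 4·5 + 19)/6 = 42/6 = 7; σ²_D = ((19−3)/6)² = 7.111
te_E = (2 + 4·3 + 4)/6 = 18/6 = 3; σ²_E = ((4−2)/6)² = 0.111
te_F = (5 + 4·11 + 17)/6 = 66/6 = 11; σ²_F = ((17−5)/6)² = 4.000
te_G = (6 + 4·8 + 10)/6 = 48/6 = 8; σ²_G = ((10−6)/6)² = 0.444
te_H = (10 + 4·11 + 18)/6 = 72/6 = 12; σ²_H = ((18−10)/6)² = 1.778
te_I = (3 + 4·5 + 7)/6 = 30/6 = 5; σ²_I = ((7−3)/6)² = 0.444
te_J = (8 + 4·10 + 12)/6 = 60/6 = 10; σ²_J = ((12−8)/6)² = 0.444

Forward pass:
ES_A = 0; EF_A = 7
ES_B = 0; EF_B = 4
ES_C = max(EF_A=7, EF_B=4) = 7; EF_C = 7+2 = 9
ES_D = max(EF_A=7, EF_B=4) = 7; EF_D = 7+7 = 14
ES_E = 7; EF_E = 7+3 = 10
ES_F = 14; EF_F = 14+11 = 25
ES_G = 4; EF_G = 4+8 = 12
ES_H = 14; EF_H = 14+12 = 26
ES_I = 10; EF_I = 10+5 = 15
ES_J = max(EF_C=9, EF_E=10, EF_F=25, EF_G=12, EF_H=26, EF_I=15) = 26; EF_J = 26+10 = 36
Expected project duration μ = 36 hours. Critical path: A → D → H → J.

Variance along critical path = 4.000 + 7.111 + 1.778 + 0.444 = 13.333; σ = 3.651 hours.
D = μ + z·σ = 36 + 1.645·3.651 = 42.0 hours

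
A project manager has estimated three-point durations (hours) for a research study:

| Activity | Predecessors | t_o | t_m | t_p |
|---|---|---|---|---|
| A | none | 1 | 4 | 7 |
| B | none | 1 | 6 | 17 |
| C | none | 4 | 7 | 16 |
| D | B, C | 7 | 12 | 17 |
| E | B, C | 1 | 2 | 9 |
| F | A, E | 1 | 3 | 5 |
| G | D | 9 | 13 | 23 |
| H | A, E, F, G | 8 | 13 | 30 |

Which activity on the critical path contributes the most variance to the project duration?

H

te_A = (1 + 4·4 + 7)/6 = 24/6 = 4; σ²_A = ((7−1)/6)² = 1.000
te_B = (1 + 4·6 + 17)/6 = 42/6 = 7; σ²_B = ((17−1)/6)² = 7.111
te_C = (4 + 4·7 + 16)/6 = 48/6 = 8; σ²_C = ((16−4)/6)² = 4.000
te_D = (7 + 4·12 + 17)/6 = 72/6 = 12; σ²_D = ((17−7)/6)² = 2.778
te_E = (1 + 4·2 + 9)/6 = 18/6 = 3; σ²_E = ((9−1)/6)² = 1.778
te_F = (1 + 4·3 + 5)/6 = 18/6 = 3; σ²_F = ((5−1)/6)² = 0.444
te_G = (9 + 4·13 + 23)/6 = 84/6 = 14; σ²_G = ((23−9)/6)² = 5.444
te_H = (8 + 4·13 + 30)/6 = 90/6 = 15; σ²_H = ((30−8)/6)² = 13.444

Forward pass:
ES_A = 0; EF_A = 4
ES_B = 0; EF_B = 7
ES_C = 0; EF_C = 8
ES_D = max(EF_B=7, EF_C=8) = 8; EF_D = 8+12 = 20
ES_E = max(EF_B=7, EF_C=8) = 8; EF_E = 8+3 = 11
ES_F = max(EF_A=4, EF_E=11) = 11; EF_F = 11+3 = 14
ES_G = 20; EF_G = 20+14 = 34
ES_H = max(EF_A=4, EF_E=11, EF_F=14, EF_G=34) = 34; EF_H = 34+15 = 49
Expected project duration μ = 49 hours. Critical path: C → D → G → H.

Variances on critical path: σ²_C=4.000, σ²_D=2.778, σ²_G=5.444, σ²_H=13.444.
Largest is σ²_H = 13.444.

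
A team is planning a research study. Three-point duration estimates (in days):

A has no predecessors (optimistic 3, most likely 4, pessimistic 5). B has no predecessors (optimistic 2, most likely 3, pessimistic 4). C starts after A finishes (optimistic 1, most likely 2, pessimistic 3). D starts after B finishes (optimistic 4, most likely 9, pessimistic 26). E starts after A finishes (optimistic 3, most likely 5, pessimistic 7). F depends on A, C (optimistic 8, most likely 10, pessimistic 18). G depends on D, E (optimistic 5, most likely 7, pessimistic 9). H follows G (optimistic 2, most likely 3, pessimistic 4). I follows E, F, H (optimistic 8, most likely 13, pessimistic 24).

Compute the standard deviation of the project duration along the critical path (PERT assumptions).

4.61 days

te_A = (3 + 4·4 + 5)/6 = 24/6 = 4; σ²_A = ((5−3)/6)² = 0.111
te_B = (2 + 4·3 + 4)/6 = 18/6 = 3; σ²_B = ((4−2)/6)² = 0.111
te_C = (1 + 4·2 + 3)/6 = 12/6 = 2; σ²_C = ((3−1)/6)² = 0.111
te_D = (4 + 4·9 + 26)/6 = 66/6 = 11; σ²_D = ((26−4)/6)² = 13.444
te_E = (3 + 4·5 + 7)/6 = 30/6 = 5; σ²_E = ((7−3)/6)² = 0.444
te_F = (8 + 4·10 + 18)/6 = 66/6 = 11; σ²_F = ((18−8)/6)² = 2.778
te_G = (5 + 4·7 + 9)/6 = 42/6 = 7; σ²_G = ((9−5)/6)² = 0.444
te_H = (2 + 4·3 + 4)/6 = 18/6 = 3; σ²_H = ((4−2)/6)² = 0.111
te_I = (8 + 4·13 + 24)/6 = 84/6 = 14; σ²_I = ((24−8)/6)² = 7.111

Forward pass:
ES_A = 0; EF_A = 4
ES_B = 0; EF_B = 3
ES_C = 4; EF_C = 4+2 = 6
ES_D = 3; EF_D = 3+11 = 14
ES_E = 4; EF_E = 4+5 = 9
ES_F = max(EF_A=4, EF_C=6) = 6; EF_F = 6+11 = 17
ES_G = max(EF_D=14, EF_E=9) = 14; EF_G = 14+7 = 21
ES_H = 21; EF_H = 21+3 = 24
ES_I = max(EF_E=9, EF_F=17, EF_H=24) = 24; EF_I = 24+14 = 38
Expected project duration μ = 38 days. Critical path: B → D → G → H → I.

Variance along critical path = 0.111 + 13.444 + 0.444 + 0.111 + 7.111 = 21.222
σ = √21.222 = 4.607 days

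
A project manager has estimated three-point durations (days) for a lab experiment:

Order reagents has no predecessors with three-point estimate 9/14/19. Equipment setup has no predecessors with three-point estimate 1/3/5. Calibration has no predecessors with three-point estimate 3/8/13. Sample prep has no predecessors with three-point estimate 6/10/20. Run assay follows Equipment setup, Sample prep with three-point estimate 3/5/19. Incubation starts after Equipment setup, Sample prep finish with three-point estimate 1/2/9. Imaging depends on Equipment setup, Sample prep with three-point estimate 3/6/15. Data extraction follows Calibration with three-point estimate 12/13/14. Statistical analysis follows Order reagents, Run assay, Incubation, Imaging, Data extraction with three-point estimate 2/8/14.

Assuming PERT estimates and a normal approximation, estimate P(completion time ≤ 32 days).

0.873

te_Order reagents = (9 + 4·14 + 19)/6 = 84/6 = 14; σ²_Order reagents = ((19−9)/6)² = 2.778
te_Equipment setup = (1 + 4·3 + 5)/6 = 18/6 = 3; σ²_Equipment setup = ((5−1)/6)² = 0.444
te_Calibration = (3 + 4·8 + 13)/6 = 48/6 = 8; σ²_Calibration = ((13−3)/6)² = 2.778
te_Sample prep = (6 + 4·10 + 20)/6 = 66/6 = 11; σ²_Sample prep = ((20−6)/6)² = 5.444
te_Run assay = (3 + 4·5 + 19)/6 = 42/6 = 7; σ²_Run assay = ((19−3)/6)² = 7.111
te_Incubation = (1 + 4·2 + 9)/6 = 18/6 = 3; σ²_Incubation = ((9−1)/6)² = 1.778
te_Imaging = (3 + 4·6 + 15)/6 = 42/6 = 7; σ²_Imaging = ((15−3)/6)² = 4.000
te_Data extraction = (12 + 4·13 + 14)/6 = 78/6 = 13; σ²_Data extraction = ((14−12)/6)² = 0.111
te_Statistical analysis = (2 + 4·8 + 14)/6 = 48/6 = 8; σ²_Statistical analysis = ((14−2)/6)² = 4.000

Forward pass:
ES_Order reagents = 0; EF_Order reagents = 14
ES_Equipment setup = 0; EF_Equipment setup = 3
ES_Calibration = 0; EF_Calibration = 8
ES_Sample prep = 0; EF_Sample prep = 11
ES_Run assay = max(EF_Equipment setup=3, EF_Sample prep=11) = 11; EF_Run assay = 11+7 = 18
ES_Incubation = max(EF_Equipment setup=3, EF_Sample prep=11) = 11; EF_Incubation = 11+3 = 14
ES_Imaging = max(EF_Equipment setup=3, EF_Sample prep=11) = 11; EF_Imaging = 11+7 = 18
ES_Data extraction = 8; EF_Data extraction = 8+13 = 21
ES_Statistical analysis = max(EF_Order reagents=14, EF_Run assay=18, EF_Incubation=14, EF_Imaging=18, EF_Data extraction=21) = 21; EF_Statistical analysis = 21+8 = 29
Expected project duration μ = 29 days. Critical path: Calibration → Data extraction → Statistical analysis.

Variance along critical path = 2.778 + 0.111 + 4.000 = 6.889; σ = √6.889 = 2.625 days.
Z = (32 − 29) / 2.625 = 1.143
P(T ≤ 32) = Φ(1.143) ≈ 0.873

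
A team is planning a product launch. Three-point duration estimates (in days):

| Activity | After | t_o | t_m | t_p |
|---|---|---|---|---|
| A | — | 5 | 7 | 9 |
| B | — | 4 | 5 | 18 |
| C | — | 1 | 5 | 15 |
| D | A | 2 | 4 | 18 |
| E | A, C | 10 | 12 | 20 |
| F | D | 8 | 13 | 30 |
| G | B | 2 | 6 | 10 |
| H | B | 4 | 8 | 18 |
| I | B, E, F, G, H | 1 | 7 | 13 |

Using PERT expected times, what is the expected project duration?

te_A = (5 + 4·7 + 9)/6 = 42/6 = 7
te_B = (4 + 4·5 + 18)/6 = 42/6 = 7
te_C = (1 + 4·5 + 15)/6 = 36/6 = 6
te_D = (2 + 4·4 + 18)/6 = 36/6 = 6
te_E = (10 + 4·12 + 20)/6 = 78/6 = 13
te_F = (8 + 4·13 + 30)/6 = 90/6 = 15
te_G = (2 + 4·6 + 10)/6 = 36/6 = 6
te_H = (4 + 4·8 + 18)/6 = 54/6 = 9
te_I = (1 + 4·7 + 13)/6 = 42/6 = 7

Forward pass:
ES_A = 0; EF_A = 7
ES_B = 0; EF_B = 7
ES_C = 0; EF_C = 6
ES_D = 7; EF_D = 7+6 = 13
ES_E = max(EF_A=7, EF_C=6) = 7; EF_E = 7+13 = 20
ES_F = 13; EF_F = 13+15 = 28
ES_G = 7; EF_G = 7+6 = 13
ES_H = 7; EF_H = 7+9 = 16
ES_I = max(EF_B=7, EF_E=20, EF_F=28, EF_G=13, EF_H=16) = 28; EF_I = 28+7 = 35
Expected project duration μ = 35 days. Critical path: A → D → F → I.

35 days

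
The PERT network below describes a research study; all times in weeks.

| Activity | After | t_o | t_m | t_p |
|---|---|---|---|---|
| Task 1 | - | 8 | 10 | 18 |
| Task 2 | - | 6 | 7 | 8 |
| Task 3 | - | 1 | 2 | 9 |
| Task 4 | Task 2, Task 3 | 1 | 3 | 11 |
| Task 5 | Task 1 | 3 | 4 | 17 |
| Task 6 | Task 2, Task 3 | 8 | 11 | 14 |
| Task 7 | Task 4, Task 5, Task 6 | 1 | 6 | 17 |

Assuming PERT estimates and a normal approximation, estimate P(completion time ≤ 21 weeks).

0.082

te_Task 1 = (8 + 4·10 + 18)/6 = 66/6 = 11; σ²_Task 1 = ((18−8)/6)² = 2.778
te_Task 2 = (6 + 4·7 + 8)/6 = 42/6 = 7; σ²_Task 2 = ((8−6)/6)² = 0.111
te_Task 3 = (1 + 4·2 + 9)/6 = 18/6 = 3; σ²_Task 3 = ((9−1)/6)² = 1.778
te_Task 4 = (1 + 4·3 + 11)/6 = 24/6 = 4; σ²_Task 4 = ((11−1)/6)² = 2.778
te_Task 5 = (3 + 4·4 + 17)/6 = 36/6 = 6; σ²_Task 5 = ((17−3)/6)² = 5.444
te_Task 6 = (8 + 4·11 + 14)/6 = 66/6 = 11; σ²_Task 6 = ((14−8)/6)² = 1.000
te_Task 7 = (1 + 4·6 + 17)/6 = 42/6 = 7; σ²_Task 7 = ((17−1)/6)² = 7.111

Forward pass:
ES_Task 1 = 0; EF_Task 1 = 11
ES_Task 2 = 0; EF_Task 2 = 7
ES_Task 3 = 0; EF_Task 3 = 3
ES_Task 4 = max(EF_Task 2=7, EF_Task 3=3) = 7; EF_Task 4 = 7+4 = 11
ES_Task 5 = 11; EF_Task 5 = 11+6 = 17
ES_Task 6 = max(EF_Task 2=7, EF_Task 3=3) = 7; EF_Task 6 = 7+11 = 18
ES_Task 7 = max(EF_Task 4=11, EF_Task 5=17, EF_Task 6=18) = 18; EF_Task 7 = 18+7 = 25
Expected project duration μ = 25 weeks. Critical path: Task 2 → Task 6 → Task 7.

Variance along critical path = 0.111 + 1.000 + 7.111 = 8.222; σ = √8.222 = 2.867 weeks.
Z = (21 − 25) / 2.867 = -1.395
P(T ≤ 21) = Φ(-1.395) ≈ 0.082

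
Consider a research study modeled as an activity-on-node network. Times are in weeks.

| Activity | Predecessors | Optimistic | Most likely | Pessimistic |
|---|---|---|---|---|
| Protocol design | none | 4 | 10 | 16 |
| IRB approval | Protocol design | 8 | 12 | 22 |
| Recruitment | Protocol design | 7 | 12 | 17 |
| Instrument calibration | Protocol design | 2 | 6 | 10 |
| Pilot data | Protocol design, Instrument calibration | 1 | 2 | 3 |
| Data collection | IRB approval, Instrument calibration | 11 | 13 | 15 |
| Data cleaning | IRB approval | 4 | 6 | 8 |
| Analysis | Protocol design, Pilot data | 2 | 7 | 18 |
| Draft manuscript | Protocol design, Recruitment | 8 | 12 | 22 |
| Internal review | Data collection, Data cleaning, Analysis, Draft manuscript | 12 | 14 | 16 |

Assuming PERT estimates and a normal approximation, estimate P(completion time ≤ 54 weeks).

te_Protocol design = (4 + 4·10 + 16)/6 = 60/6 = 10; σ²_Protocol design = ((16−4)/6)² = 4.000
te_IRB approval = (8 + 4·12 + 22)/6 = 78/6 = 13; σ²_IRB approval = ((22−8)/6)² = 5.444
te_Recruitment = (7 + 4·12 + 17)/6 = 72/6 = 12; σ²_Recruitment = ((17−7)/6)² = 2.778
te_Instrument calibration = (2 + 4·6 + 10)/6 = 36/6 = 6; σ²_Instrument calibration = ((10−2)/6)² = 1.778
te_Pilot data = (1 + 4·2 + 3)/6 = 12/6 = 2; σ²_Pilot data = ((3−1)/6)² = 0.111
te_Data collection = (11 + 4·13 + 15)/6 = 78/6 = 13; σ²_Data collection = ((15−11)/6)² = 0.444
te_Data cleaning = (4 + 4·6 + 8)/6 = 36/6 = 6; σ²_Data cleaning = ((8−4)/6)² = 0.444
te_Analysis = (2 + 4·7 + 18)/6 = 48/6 = 8; σ²_Analysis = ((18−2)/6)² = 7.111
te_Draft manuscript = (8 + 4·12 + 22)/6 = 78/6 = 13; σ²_Draft manuscript = ((22−8)/6)² = 5.444
te_Internal review = (12 + 4·14 + 16)/6 = 84/6 = 14; σ²_Internal review = ((16−12)/6)² = 0.444

Forward pass:
ES_Protocol design = 0; EF_Protocol design = 10
ES_IRB approval = 10; EF_IRB approval = 10+13 = 23
ES_Recruitment = 10; EF_Recruitment = 10+12 = 22
ES_Instrument calibration = 10; EF_Instrument calibration = 10+6 = 16
ES_Pilot data = max(EF_Protocol design=10, EF_Instrument calibration=16) = 16; EF_Pilot data = 16+2 = 18
ES_Data collection = max(EF_IRB approval=23, EF_Instrument calibration=16) = 23; EF_Data collection = 23+13 = 36
ES_Data cleaning = 23; EF_Data cleaning = 23+6 = 29
ES_Analysis = max(EF_Protocol design=10, EF_Pilot data=18) = 18; EF_Analysis = 18+8 = 26
ES_Draft manuscript = max(EF_Protocol design=10, EF_Recruitment=22) = 22; EF_Draft manuscript = 22+13 = 35
ES_Internal review = max(EF_Data collection=36, EF_Data cleaning=29, EF_Analysis=26, EF_Draft manuscript=35) = 36; EF_Internal review = 36+14 = 50
Expected project duration μ = 50 weeks. Critical path: Protocol design → IRB approval → Data collection → Internal review.

Variance along critical path = 4.000 + 5.444 + 0.444 + 0.444 = 10.333; σ = √10.333 = 3.215 weeks.
Z = (54 − 50) / 3.215 = 1.244
P(T ≤ 54) = Φ(1.244) ≈ 0.893

0.893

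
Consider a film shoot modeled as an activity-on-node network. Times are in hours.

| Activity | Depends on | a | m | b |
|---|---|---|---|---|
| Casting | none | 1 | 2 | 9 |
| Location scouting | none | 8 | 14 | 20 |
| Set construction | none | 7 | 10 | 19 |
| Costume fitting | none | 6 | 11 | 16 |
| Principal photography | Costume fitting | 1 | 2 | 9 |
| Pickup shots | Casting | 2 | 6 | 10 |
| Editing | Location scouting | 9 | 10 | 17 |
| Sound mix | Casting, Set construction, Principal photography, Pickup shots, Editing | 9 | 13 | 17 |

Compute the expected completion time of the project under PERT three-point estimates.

38 hours

te_Casting = (1 + 4·2 + 9)/6 = 18/6 = 3
te_Location scouting = (8 + 4·14 + 20)/6 = 84/6 = 14
te_Set construction = (7 + 4·10 + 19)/6 = 66/6 = 11
te_Costume fitting = (6 + 4·11 + 16)/6 = 66/6 = 11
te_Principal photography = (1 + 4·2 + 9)/6 = 18/6 = 3
te_Pickup shots = (2 + 4·6 + 10)/6 = 36/6 = 6
te_Editing = (9 + 4·10 + 17)/6 = 66/6 = 11
te_Sound mix = (9 + 4·13 + 17)/6 = 78/6 = 13

Forward pass:
ES_Casting = 0; EF_Casting = 3
ES_Location scouting = 0; EF_Location scouting = 14
ES_Set construction = 0; EF_Set construction = 11
ES_Costume fitting = 0; EF_Costume fitting = 11
ES_Principal photography = 11; EF_Principal photography = 11+3 = 14
ES_Pickup shots = 3; EF_Pickup shots = 3+6 = 9
ES_Editing = 14; EF_Editing = 14+11 = 25
ES_Sound mix = max(EF_Casting=3, EF_Set construction=11, EF_Principal photography=14, EF_Pickup shots=9, EF_Editing=25) = 25; EF_Sound mix = 25+13 = 38
Expected project duration μ = 38 hours. Critical path: Location scouting → Editing → Sound mix.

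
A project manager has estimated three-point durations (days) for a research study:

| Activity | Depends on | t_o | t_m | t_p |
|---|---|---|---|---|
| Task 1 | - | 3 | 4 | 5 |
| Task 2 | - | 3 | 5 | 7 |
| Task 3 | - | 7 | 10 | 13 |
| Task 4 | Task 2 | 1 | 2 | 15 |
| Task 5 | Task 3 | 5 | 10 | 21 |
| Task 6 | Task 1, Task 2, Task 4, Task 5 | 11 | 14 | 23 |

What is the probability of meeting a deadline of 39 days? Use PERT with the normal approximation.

0.806

te_Task 1 = (3 + 4·4 + 5)/6 = 24/6 = 4; σ²_Task 1 = ((5−3)/6)² = 0.111
te_Task 2 = (3 + 4·5 + 7)/6 = 30/6 = 5; σ²_Task 2 = ((7−3)/6)² = 0.444
te_Task 3 = (7 + 4·10 + 13)/6 = 60/6 = 10; σ²_Task 3 = ((13−7)/6)² = 1.000
te_Task 4 = (1 + 4·2 + 15)/6 = 24/6 = 4; σ²_Task 4 = ((15−1)/6)² = 5.444
te_Task 5 = (5 + 4·10 + 21)/6 = 66/6 = 11; σ²_Task 5 = ((21−5)/6)² = 7.111
te_Task 6 = (11 + 4·14 + 23)/6 = 90/6 = 15; σ²_Task 6 = ((23−11)/6)² = 4.000

Forward pass:
ES_Task 1 = 0; EF_Task 1 = 4
ES_Task 2 = 0; EF_Task 2 = 5
ES_Task 3 = 0; EF_Task 3 = 10
ES_Task 4 = 5; EF_Task 4 = 5+4 = 9
ES_Task 5 = 10; EF_Task 5 = 10+11 = 21
ES_Task 6 = max(EF_Task 1=4, EF_Task 2=5, EF_Task 4=9, EF_Task 5=21) = 21; EF_Task 6 = 21+15 = 36
Expected project duration μ = 36 days. Critical path: Task 3 → Task 5 → Task 6.

Variance along critical path = 1.000 + 7.111 + 4.000 = 12.111; σ = √12.111 = 3.480 days.
Z = (39 − 36) / 3.480 = 0.862
P(T ≤ 39) = Φ(0.862) ≈ 0.806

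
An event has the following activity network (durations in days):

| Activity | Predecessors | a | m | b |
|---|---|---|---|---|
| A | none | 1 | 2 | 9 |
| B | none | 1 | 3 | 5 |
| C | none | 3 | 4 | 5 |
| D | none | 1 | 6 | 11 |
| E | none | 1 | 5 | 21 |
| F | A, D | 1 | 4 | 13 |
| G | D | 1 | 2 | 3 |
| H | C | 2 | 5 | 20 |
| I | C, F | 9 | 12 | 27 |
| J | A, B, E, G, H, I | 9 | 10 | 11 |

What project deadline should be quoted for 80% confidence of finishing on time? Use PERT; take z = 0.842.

te_A = (1 + 4·2 + 9)/6 = 18/6 = 3; σ²_A = ((9−1)/6)² = 1.778
te_B = (1 + 4·3 + 5)/6 = 18/6 = 3; σ²_B = ((5−1)/6)² = 0.444
te_C = (3 + 4·4 + 5)/6 = 24/6 = 4; σ²_C = ((5−3)/6)² = 0.111
te_D = (1 + 4·6 + 11)/6 = 36/6 = 6; σ²_D = ((11−1)/6)² = 2.778
te_E = (1 + 4·5 + 21)/6 = 42/6 = 7; σ²_E = ((21−1)/6)² = 11.111
te_F = (1 + 4·4 + 13)/6 = 30/6 = 5; σ²_F = ((13−1)/6)² = 4.000
te_G = (1 + 4·2 + 3)/6 = 12/6 = 2; σ²_G = ((3−1)/6)² = 0.111
te_H = (2 + 4·5 + 20)/6 = 42/6 = 7; σ²_H = ((20−2)/6)² = 9.000
te_I = (9 + 4·12 + 27)/6 = 84/6 = 14; σ²_I = ((27−9)/6)² = 9.000
te_J = (9 + 4·10 + 11)/6 = 60/6 = 10; σ²_J = ((11−9)/6)² = 0.111

Forward pass:
ES_A = 0; EF_A = 3
ES_B = 0; EF_B = 3
ES_C = 0; EF_C = 4
ES_D = 0; EF_D = 6
ES_E = 0; EF_E = 7
ES_F = max(EF_A=3, EF_D=6) = 6; EF_F = 6+5 = 11
ES_G = 6; EF_G = 6+2 = 8
ES_H = 4; EF_H = 4+7 = 11
ES_I = max(EF_C=4, EF_F=11) = 11; EF_I = 11+14 = 25
ES_J = max(EF_A=3, EF_B=3, EF_E=7, EF_G=8, EF_H=11, EF_I=25) = 25; EF_J = 25+10 = 35
Expected project duration μ = 35 days. Critical path: D → F → I → J.

Variance along critical path = 2.778 + 4.000 + 9.000 + 0.111 = 15.889; σ = 3.986 days.
D = μ + z·σ = 35 + 0.842·3.986 = 38.4 days

38.4 days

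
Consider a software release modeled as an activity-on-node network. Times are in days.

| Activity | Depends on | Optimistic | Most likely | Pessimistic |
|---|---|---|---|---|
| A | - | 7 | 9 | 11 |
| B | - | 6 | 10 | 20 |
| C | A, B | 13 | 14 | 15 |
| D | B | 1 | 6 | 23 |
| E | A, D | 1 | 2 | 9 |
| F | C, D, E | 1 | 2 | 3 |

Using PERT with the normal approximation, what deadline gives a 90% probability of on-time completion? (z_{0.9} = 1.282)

te_A = (7 + 4·9 + 11)/6 = 54/6 = 9; σ²_A = ((11−7)/6)² = 0.444
te_B = (6 + 4·10 + 20)/6 = 66/6 = 11; σ²_B = ((20−6)/6)² = 5.444
te_C = (13 + 4·14 + 15)/6 = 84/6 = 14; σ²_C = ((15−13)/6)² = 0.111
te_D = (1 + 4·6 + 23)/6 = 48/6 = 8; σ²_D = ((23−1)/6)² = 13.444
te_E = (1 + 4·2 + 9)/6 = 18/6 = 3; σ²_E = ((9−1)/6)² = 1.778
te_F = (1 + 4·2 + 3)/6 = 12/6 = 2; σ²_F = ((3−1)/6)² = 0.111

Forward pass:
ES_A = 0; EF_A = 9
ES_B = 0; EF_B = 11
ES_C = max(EF_A=9, EF_B=11) = 11; EF_C = 11+14 = 25
ES_D = 11; EF_D = 11+8 = 19
ES_E = max(EF_A=9, EF_D=19) = 19; EF_E = 19+3 = 22
ES_F = max(EF_C=25, EF_D=19, EF_E=22) = 25; EF_F = 25+2 = 27
Expected project duration μ = 27 days. Critical path: B → C → F.

Variance along critical path = 5.444 + 0.111 + 0.111 = 5.667; σ = 2.380 days.
D = μ + z·σ = 27 + 1.282·2.380 = 30.1 days

30.1 days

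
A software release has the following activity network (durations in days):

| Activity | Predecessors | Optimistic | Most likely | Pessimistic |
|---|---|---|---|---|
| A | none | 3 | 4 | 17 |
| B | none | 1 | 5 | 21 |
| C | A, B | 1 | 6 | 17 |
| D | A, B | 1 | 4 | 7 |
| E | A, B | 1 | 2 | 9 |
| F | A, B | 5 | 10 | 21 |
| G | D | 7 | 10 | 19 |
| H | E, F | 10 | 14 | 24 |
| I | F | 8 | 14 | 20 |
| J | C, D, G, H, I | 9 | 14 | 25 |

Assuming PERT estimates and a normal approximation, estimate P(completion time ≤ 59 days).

0.976

te_A = (3 + 4·4 + 17)/6 = 36/6 = 6; σ²_A = ((17−3)/6)² = 5.444
te_B = (1 + 4·5 + 21)/6 = 42/6 = 7; σ²_B = ((21−1)/6)² = 11.111
te_C = (1 + 4·6 + 17)/6 = 42/6 = 7; σ²_C = ((17−1)/6)² = 7.111
te_D = (1 + 4·4 + 7)/6 = 24/6 = 4; σ²_D = ((7−1)/6)² = 1.000
te_E = (1 + 4·2 + 9)/6 = 18/6 = 3; σ²_E = ((9−1)/6)² = 1.778
te_F = (5 + 4·10 + 21)/6 = 66/6 = 11; σ²_F = ((21−5)/6)² = 7.111
te_G = (7 + 4·10 + 19)/6 = 66/6 = 11; σ²_G = ((19−7)/6)² = 4.000
te_H = (10 + 4·14 + 24)/6 = 90/6 = 15; σ²_H = ((24−10)/6)² = 5.444
te_I = (8 + 4·14 + 20)/6 = 84/6 = 14; σ²_I = ((20−8)/6)² = 4.000
te_J = (9 + 4·14 + 25)/6 = 90/6 = 15; σ²_J = ((25−9)/6)² = 7.111

Forward pass:
ES_A = 0; EF_A = 6
ES_B = 0; EF_B = 7
ES_C = max(EF_A=6, EF_B=7) = 7; EF_C = 7+7 = 14
ES_D = max(EF_A=6, EF_B=7) = 7; EF_D = 7+4 = 11
ES_E = max(EF_A=6, EF_B=7) = 7; EF_E = 7+3 = 10
ES_F = max(EF_A=6, EF_B=7) = 7; EF_F = 7+11 = 18
ES_G = 11; EF_G = 11+11 = 22
ES_H = max(EF_E=10, EF_F=18) = 18; EF_H = 18+15 = 33
ES_I = 18; EF_I = 18+14 = 32
ES_J = max(EF_C=14, EF_D=11, EF_G=22, EF_H=33, EF_I=32) = 33; EF_J = 33+15 = 48
Expected project duration μ = 48 days. Critical path: B → F → H → J.

Variance along critical path = 11.111 + 7.111 + 5.444 + 7.111 = 30.778; σ = √30.778 = 5.548 days.
Z = (59 − 48) / 5.548 = 1.983
P(T ≤ 59) = Φ(1.983) ≈ 0.976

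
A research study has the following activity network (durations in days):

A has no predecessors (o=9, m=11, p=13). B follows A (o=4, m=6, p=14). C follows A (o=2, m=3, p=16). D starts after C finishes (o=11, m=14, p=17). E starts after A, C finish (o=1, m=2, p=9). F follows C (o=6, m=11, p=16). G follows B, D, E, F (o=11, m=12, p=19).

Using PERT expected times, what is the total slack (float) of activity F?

3 days

te_A = (9 + 4·11 + 13)/6 = 66/6 = 11
te_B = (4 + 4·6 + 14)/6 = 42/6 = 7
te_C = (2 + 4·3 + 16)/6 = 30/6 = 5
te_D = (11 + 4·14 + 17)/6 = 84/6 = 14
te_E = (1 + 4·2 + 9)/6 = 18/6 = 3
te_F = (6 + 4·11 + 16)/6 = 66/6 = 11
te_G = (11 + 4·12 + 19)/6 = 78/6 = 13

Forward pass:
ES_A = 0; EF_A = 11
ES_B = 11; EF_B = 11+7 = 18
ES_C = 11; EF_C = 11+5 = 16
ES_D = 16; EF_D = 16+14 = 30
ES_E = max(EF_A=11, EF_C=16) = 16; EF_E = 16+3 = 19
ES_F = 16; EF_F = 16+11 = 27
ES_G = max(EF_B=18, EF_D=30, EF_E=19, EF_F=27) = 30; EF_G = 30+13 = 43
Expected project duration μ = 43 days. Critical path: A → C → D → G.

Backward pass:
LF_G = 43; LS_G = 43−13 = 30
LF_F = LS_G = 30; LS_F = 30−11 = 19
LF_E = LS_G = 30; LS_E = 30−3 = 27
LF_D = LS_G = 30; LS_D = 30−14 = 16
LF_C = min(LS_D=16, LS_E=27, LS_F=19) = 16; LS_C = 16−5 = 11
LF_B = LS_G = 30; LS_B = 30−7 = 23
LF_A = min(LS_B=23, LS_C=11, LS_E=27) = 11; LS_A = 11−11 = 0
Slack_F = LS_F − ES_F = 19 − 16 = 3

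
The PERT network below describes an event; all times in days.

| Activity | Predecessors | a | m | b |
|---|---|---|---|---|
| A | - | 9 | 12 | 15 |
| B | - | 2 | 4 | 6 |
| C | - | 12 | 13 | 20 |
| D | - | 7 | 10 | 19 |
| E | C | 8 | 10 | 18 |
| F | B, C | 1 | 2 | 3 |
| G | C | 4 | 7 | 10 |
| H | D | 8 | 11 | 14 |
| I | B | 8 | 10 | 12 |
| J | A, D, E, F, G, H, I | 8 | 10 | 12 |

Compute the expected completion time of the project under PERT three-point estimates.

35 days

te_A = (9 + 4·12 + 15)/6 = 72/6 = 12
te_B = (2 + 4·4 + 6)/6 = 24/6 = 4
te_C = (12 + 4·13 + 20)/6 = 84/6 = 14
te_D = (7 + 4·10 + 19)/6 = 66/6 = 11
te_E = (8 + 4·10 + 18)/6 = 66/6 = 11
te_F = (1 + 4·2 + 3)/6 = 12/6 = 2
te_G = (4 + 4·7 + 10)/6 = 42/6 = 7
te_H = (8 + 4·11 + 14)/6 = 66/6 = 11
te_I = (8 + 4·10 + 12)/6 = 60/6 = 10
te_J = (8 + 4·10 + 12)/6 = 60/6 = 10

Forward pass:
ES_A = 0; EF_A = 12
ES_B = 0; EF_B = 4
ES_C = 0; EF_C = 14
ES_D = 0; EF_D = 11
ES_E = 14; EF_E = 14+11 = 25
ES_F = max(EF_B=4, EF_C=14) = 14; EF_F = 14+2 = 16
ES_G = 14; EF_G = 14+7 = 21
ES_H = 11; EF_H = 11+11 = 22
ES_I = 4; EF_I = 4+10 = 14
ES_J = max(EF_A=12, EF_D=11, EF_E=25, EF_F=16, EF_G=21, EF_H=22, EF_I=14) = 25; EF_J = 25+10 = 35
Expected project duration μ = 35 days. Critical path: C → E → J.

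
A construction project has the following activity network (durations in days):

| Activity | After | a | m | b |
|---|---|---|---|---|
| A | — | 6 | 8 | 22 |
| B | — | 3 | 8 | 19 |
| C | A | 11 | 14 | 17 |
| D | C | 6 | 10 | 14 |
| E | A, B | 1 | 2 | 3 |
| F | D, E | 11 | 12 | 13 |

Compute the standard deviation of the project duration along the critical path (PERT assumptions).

te_A = (6 + 4·8 + 22)/6 = 60/6 = 10; σ²_A = ((22−6)/6)² = 7.111
te_B = (3 + 4·8 + 19)/6 = 54/6 = 9; σ²_B = ((19−3)/6)² = 7.111
te_C = (11 + 4·14 + 17)/6 = 84/6 = 14; σ²_C = ((17−11)/6)² = 1.000
te_D = (6 + 4·10 + 14)/6 = 60/6 = 10; σ²_D = ((14−6)/6)² = 1.778
te_E = (1 + 4·2 + 3)/6 = 12/6 = 2; σ²_E = ((3−1)/6)² = 0.111
te_F = (11 + 4·12 + 13)/6 = 72/6 = 12; σ²_F = ((13−11)/6)² = 0.111

Forward pass:
ES_A = 0; EF_A = 10
ES_B = 0; EF_B = 9
ES_C = 10; EF_C = 10+14 = 24
ES_D = 24; EF_D = 24+10 = 34
ES_E = max(EF_A=10, EF_B=9) = 10; EF_E = 10+2 = 12
ES_F = max(EF_D=34, EF_E=12) = 34; EF_F = 34+12 = 46
Expected project duration μ = 46 days. Critical path: A → C → D → F.

Variance along critical path = 7.111 + 1.000 + 1.778 + 0.111 = 10.000
σ = √10.000 = 3.162 days

3.16 days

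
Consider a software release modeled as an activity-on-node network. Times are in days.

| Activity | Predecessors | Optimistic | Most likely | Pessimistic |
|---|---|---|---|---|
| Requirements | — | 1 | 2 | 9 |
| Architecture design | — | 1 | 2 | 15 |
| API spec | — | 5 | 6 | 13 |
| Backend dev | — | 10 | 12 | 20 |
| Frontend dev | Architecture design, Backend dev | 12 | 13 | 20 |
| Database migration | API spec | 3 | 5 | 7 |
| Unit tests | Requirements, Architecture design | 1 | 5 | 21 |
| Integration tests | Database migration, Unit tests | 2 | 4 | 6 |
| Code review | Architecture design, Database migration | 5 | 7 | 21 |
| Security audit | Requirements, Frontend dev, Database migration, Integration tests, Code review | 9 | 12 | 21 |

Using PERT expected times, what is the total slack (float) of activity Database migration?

te_Requirements = (1 + 4·2 + 9)/6 = 18/6 = 3
te_Architecture design = (1 + 4·2 + 15)/6 = 24/6 = 4
te_API spec = (5 + 4·6 + 13)/6 = 42/6 = 7
te_Backend dev = (10 + 4·12 + 20)/6 = 78/6 = 13
te_Frontend dev = (12 + 4·13 + 20)/6 = 84/6 = 14
te_Database migration = (3 + 4·5 + 7)/6 = 30/6 = 5
te_Unit tests = (1 + 4·5 + 21)/6 = 42/6 = 7
te_Integration tests = (2 + 4·4 + 6)/6 = 24/6 = 4
te_Code review = (5 + 4·7 + 21)/6 = 54/6 = 9
te_Security audit = (9 + 4·12 + 21)/6 = 78/6 = 13

Forward pass:
ES_Requirements = 0; EF_Requirements = 3
ES_Architecture design = 0; EF_Architecture design = 4
ES_API spec = 0; EF_API spec = 7
ES_Backend dev = 0; EF_Backend dev = 13
ES_Frontend dev = max(EF_Architecture design=4, EF_Backend dev=13) = 13; EF_Frontend dev = 13+14 = 27
ES_Database migration = 7; EF_Database migration = 7+5 = 12
ES_Unit tests = max(EF_Requirements=3, EF_Architecture design=4) = 4; EF_Unit tests = 4+7 = 11
ES_Integration tests = max(EF_Database migration=12, EF_Unit tests=11) = 12; EF_Integration tests = 12+4 = 16
ES_Code review = max(EF_Architecture design=4, EF_Database migration=12) = 12; EF_Code review = 12+9 = 21
ES_Security audit = max(EF_Requirements=3, EF_Frontend dev=27, EF_Database migration=12, EF_Integration tests=16, EF_Code review=21) = 27; EF_Security audit = 27+13 = 40
Expected project duration μ = 40 days. Critical path: Backend dev → Frontend dev → Security audit.

Backward pass:
LF_Security audit = 40; LS_Security audit = 40−13 = 27
LF_Code review = LS_Security audit = 27; LS_Code review = 27−9 = 18
LF_Integration tests = LS_Security audit = 27; LS_Integration tests = 27−4 = 23
LF_Unit tests = LS_Integration tests = 23; LS_Unit tests = 23−7 = 16
LF_Database migration = min(LS_Integration tests=23, LS_Code review=18, LS_Security audit=27) = 18; LS_Database migration = 18−5 = 13
LF_Frontend dev = LS_Security audit = 27; LS_Frontend dev = 27−14 = 13
LF_Backend dev = LS_Frontend dev = 13; LS_Backend dev = 13−13 = 0
LF_API spec = LS_Database migration = 13; LS_API spec = 13−7 = 6
LF_Architecture design = min(LS_Frontend dev=13, LS_Unit tests=16, LS_Code review=18) = 13; LS_Architecture design = 13−4 = 9
LF_Requirements = min(LS_Unit tests=16, LS_Security audit=27) = 16; LS_Requirements = 16−3 = 13
Slack_Database migration = LS_Database migration − ES_Database migration = 13 − 7 = 6

6 days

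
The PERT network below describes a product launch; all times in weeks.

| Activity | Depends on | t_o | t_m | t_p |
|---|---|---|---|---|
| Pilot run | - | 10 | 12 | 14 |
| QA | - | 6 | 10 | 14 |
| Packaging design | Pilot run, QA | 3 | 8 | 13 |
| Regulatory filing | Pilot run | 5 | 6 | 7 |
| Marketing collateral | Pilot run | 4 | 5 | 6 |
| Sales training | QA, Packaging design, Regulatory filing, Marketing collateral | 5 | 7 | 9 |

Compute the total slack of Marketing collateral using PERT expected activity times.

te_Pilot run = (10 + 4·12 + 14)/6 = 72/6 = 12
te_QA = (6 + 4·10 + 14)/6 = 60/6 = 10
te_Packaging design = (3 + 4·8 + 13)/6 = 48/6 = 8
te_Regulatory filing = (5 + 4·6 + 7)/6 = 36/6 = 6
te_Marketing collateral = (4 + 4·5 + 6)/6 = 30/6 = 5
te_Sales training = (5 + 4·7 + 9)/6 = 42/6 = 7

Forward pass:
ES_Pilot run = 0; EF_Pilot run = 12
ES_QA = 0; EF_QA = 10
ES_Packaging design = max(EF_Pilot run=12, EF_QA=10) = 12; EF_Packaging design = 12+8 = 20
ES_Regulatory filing = 12; EF_Regulatory filing = 12+6 = 18
ES_Marketing collateral = 12; EF_Marketing collateral = 12+5 = 17
ES_Sales training = max(EF_QA=10, EF_Packaging design=20, EF_Regulatory filing=18, EF_Marketing collateral=17) = 20; EF_Sales training = 20+7 = 27
Expected project duration μ = 27 weeks. Critical path: Pilot run → Packaging design → Sales training.

Backward pass:
LF_Sales training = 27; LS_Sales training = 27−7 = 20
LF_Marketing collateral = LS_Sales training = 20; LS_Marketing collateral = 20−5 = 15
LF_Regulatory filing = LS_Sales training = 20; LS_Regulatory filing = 20−6 = 14
LF_Packaging design = LS_Sales training = 20; LS_Packaging design = 20−8 = 12
LF_QA = min(LS_Packaging design=12, LS_Sales training=20) = 12; LS_QA = 12−10 = 2
LF_Pilot run = min(LS_Packaging design=12, LS_Regulatory filing=14, LS_Marketing collateral=15) = 12; LS_Pilot run = 12−12 = 0
Slack_Marketing collateral = LS_Marketing collateral − ES_Marketing collateral = 15 − 12 = 3

3 weeks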